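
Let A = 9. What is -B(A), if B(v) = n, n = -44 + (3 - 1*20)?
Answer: 61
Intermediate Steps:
n = -61 (n = -44 + (3 - 20) = -44 - 17 = -61)
B(v) = -61
-B(A) = -1*(-61) = 61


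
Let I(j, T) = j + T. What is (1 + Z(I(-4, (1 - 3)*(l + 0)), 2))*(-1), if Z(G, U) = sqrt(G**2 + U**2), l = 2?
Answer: -1 - 2*sqrt(17) ≈ -9.2462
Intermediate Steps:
I(j, T) = T + j
(1 + Z(I(-4, (1 - 3)*(l + 0)), 2))*(-1) = (1 + sqrt(((1 - 3)*(2 + 0) - 4)**2 + 2**2))*(-1) = (1 + sqrt((-2*2 - 4)**2 + 4))*(-1) = (1 + sqrt((-4 - 4)**2 + 4))*(-1) = (1 + sqrt((-8)**2 + 4))*(-1) = (1 + sqrt(64 + 4))*(-1) = (1 + sqrt(68))*(-1) = (1 + 2*sqrt(17))*(-1) = -1 - 2*sqrt(17)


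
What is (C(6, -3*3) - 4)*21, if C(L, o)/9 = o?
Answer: -1785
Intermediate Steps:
C(L, o) = 9*o
(C(6, -3*3) - 4)*21 = (9*(-3*3) - 4)*21 = (9*(-9) - 4)*21 = (-81 - 4)*21 = -85*21 = -1785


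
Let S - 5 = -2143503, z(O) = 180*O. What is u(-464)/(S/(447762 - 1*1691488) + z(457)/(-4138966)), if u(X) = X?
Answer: -597137796768656/2192389110577 ≈ -272.37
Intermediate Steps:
S = -2143498 (S = 5 - 2143503 = -2143498)
u(-464)/(S/(447762 - 1*1691488) + z(457)/(-4138966)) = -464/(-2143498/(447762 - 1*1691488) + (180*457)/(-4138966)) = -464/(-2143498/(447762 - 1691488) + 82260*(-1/4138966)) = -464/(-2143498/(-1243726) - 41130/2069483) = -464/(-2143498*(-1/1243726) - 41130/2069483) = -464/(1071749/621863 - 41130/2069483) = -464/2192389110577/1286934906829 = -464*1286934906829/2192389110577 = -597137796768656/2192389110577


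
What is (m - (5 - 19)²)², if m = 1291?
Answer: 1199025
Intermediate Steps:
(m - (5 - 19)²)² = (1291 - (5 - 19)²)² = (1291 - 1*(-14)²)² = (1291 - 1*196)² = (1291 - 196)² = 1095² = 1199025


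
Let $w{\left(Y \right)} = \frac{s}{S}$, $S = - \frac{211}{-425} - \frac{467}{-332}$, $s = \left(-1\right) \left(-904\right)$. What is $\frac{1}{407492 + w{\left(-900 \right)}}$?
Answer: $\frac{268527}{109550158684} \approx 2.4512 \cdot 10^{-6}$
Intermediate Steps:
$s = 904$
$S = \frac{268527}{141100}$ ($S = \left(-211\right) \left(- \frac{1}{425}\right) - - \frac{467}{332} = \frac{211}{425} + \frac{467}{332} = \frac{268527}{141100} \approx 1.9031$)
$w{\left(Y \right)} = \frac{127554400}{268527}$ ($w{\left(Y \right)} = \frac{904}{\frac{268527}{141100}} = 904 \cdot \frac{141100}{268527} = \frac{127554400}{268527}$)
$\frac{1}{407492 + w{\left(-900 \right)}} = \frac{1}{407492 + \frac{127554400}{268527}} = \frac{1}{\frac{109550158684}{268527}} = \frac{268527}{109550158684}$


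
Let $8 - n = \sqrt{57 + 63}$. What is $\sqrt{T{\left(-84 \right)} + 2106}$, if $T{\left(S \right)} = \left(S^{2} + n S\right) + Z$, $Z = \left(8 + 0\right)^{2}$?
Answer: $\sqrt{8554 + 168 \sqrt{30}} \approx 97.335$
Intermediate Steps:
$Z = 64$ ($Z = 8^{2} = 64$)
$n = 8 - 2 \sqrt{30}$ ($n = 8 - \sqrt{57 + 63} = 8 - \sqrt{120} = 8 - 2 \sqrt{30} \approx -2.9545$)
$T{\left(S \right)} = 64 + S^{2} + S \left(8 - 2 \sqrt{30}\right)$ ($T{\left(S \right)} = \left(S^{2} + \left(8 - 2 \sqrt{30}\right) S\right) + 64 = \left(S^{2} + S \left(8 - 2 \sqrt{30}\right)\right) + 64 = 64 + S^{2} + S \left(8 - 2 \sqrt{30}\right)$)
$\sqrt{T{\left(-84 \right)} + 2106} = \sqrt{\left(64 + \left(-84\right)^{2} + 2 \left(-84\right) \left(4 - \sqrt{30}\right)\right) + 2106} = \sqrt{\left(64 + 7056 - \left(672 - 168 \sqrt{30}\right)\right) + 2106} = \sqrt{\left(6448 + 168 \sqrt{30}\right) + 2106} = \sqrt{8554 + 168 \sqrt{30}}$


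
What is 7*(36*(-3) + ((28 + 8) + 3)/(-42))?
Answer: -1525/2 ≈ -762.50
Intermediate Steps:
7*(36*(-3) + ((28 + 8) + 3)/(-42)) = 7*(-108 + (36 + 3)*(-1/42)) = 7*(-108 + 39*(-1/42)) = 7*(-108 - 13/14) = 7*(-1525/14) = -1525/2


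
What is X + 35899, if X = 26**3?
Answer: 53475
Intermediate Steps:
X = 17576
X + 35899 = 17576 + 35899 = 53475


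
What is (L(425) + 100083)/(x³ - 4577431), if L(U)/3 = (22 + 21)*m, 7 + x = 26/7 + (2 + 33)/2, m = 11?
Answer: -278521488/12552590065 ≈ -0.022188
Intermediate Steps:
x = 199/14 (x = -7 + (26/7 + (2 + 33)/2) = -7 + (26*(⅐) + 35*(½)) = -7 + (26/7 + 35/2) = -7 + 297/14 = 199/14 ≈ 14.214)
L(U) = 1419 (L(U) = 3*((22 + 21)*11) = 3*(43*11) = 3*473 = 1419)
(L(425) + 100083)/(x³ - 4577431) = (1419 + 100083)/((199/14)³ - 4577431) = 101502/(7880599/2744 - 4577431) = 101502/(-12552590065/2744) = 101502*(-2744/12552590065) = -278521488/12552590065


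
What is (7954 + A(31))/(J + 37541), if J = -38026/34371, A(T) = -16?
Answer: 272836998/1290283685 ≈ 0.21146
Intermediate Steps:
J = -38026/34371 (J = -38026*1/34371 = -38026/34371 ≈ -1.1063)
(7954 + A(31))/(J + 37541) = (7954 - 16)/(-38026/34371 + 37541) = 7938/(1290283685/34371) = 7938*(34371/1290283685) = 272836998/1290283685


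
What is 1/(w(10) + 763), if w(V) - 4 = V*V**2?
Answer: 1/1767 ≈ 0.00056593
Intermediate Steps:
w(V) = 4 + V**3 (w(V) = 4 + V*V**2 = 4 + V**3)
1/(w(10) + 763) = 1/((4 + 10**3) + 763) = 1/((4 + 1000) + 763) = 1/(1004 + 763) = 1/1767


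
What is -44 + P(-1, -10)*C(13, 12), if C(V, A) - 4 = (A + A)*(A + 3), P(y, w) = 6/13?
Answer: 124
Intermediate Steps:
P(y, w) = 6/13 (P(y, w) = 6*(1/13) = 6/13)
C(V, A) = 4 + 2*A*(3 + A) (C(V, A) = 4 + (A + A)*(A + 3) = 4 + (2*A)*(3 + A) = 4 + 2*A*(3 + A))
-44 + P(-1, -10)*C(13, 12) = -44 + 6*(4 + 2*12**2 + 6*12)/13 = -44 + 6*(4 + 2*144 + 72)/13 = -44 + 6*(4 + 288 + 72)/13 = -44 + (6/13)*364 = -44 + 168 = 124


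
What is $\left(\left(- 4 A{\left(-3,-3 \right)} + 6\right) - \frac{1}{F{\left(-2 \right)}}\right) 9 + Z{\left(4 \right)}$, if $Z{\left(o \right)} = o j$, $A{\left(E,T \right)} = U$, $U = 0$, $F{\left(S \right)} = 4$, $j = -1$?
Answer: $\frac{191}{4} \approx 47.75$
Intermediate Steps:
$A{\left(E,T \right)} = 0$
$Z{\left(o \right)} = - o$ ($Z{\left(o \right)} = o \left(-1\right) = - o$)
$\left(\left(- 4 A{\left(-3,-3 \right)} + 6\right) - \frac{1}{F{\left(-2 \right)}}\right) 9 + Z{\left(4 \right)} = \left(\left(\left(-4\right) 0 + 6\right) - \frac{1}{4}\right) 9 - 4 = \left(\left(0 + 6\right) - \frac{1}{4}\right) 9 - 4 = \left(6 - \frac{1}{4}\right) 9 - 4 = \frac{23}{4} \cdot 9 - 4 = \frac{207}{4} - 4 = \frac{191}{4}$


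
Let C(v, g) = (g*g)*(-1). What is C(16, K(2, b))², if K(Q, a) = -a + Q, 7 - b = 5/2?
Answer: 625/16 ≈ 39.063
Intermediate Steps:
b = 9/2 (b = 7 - 5/2 = 9/2 ≈ 4.5000)
K(Q, a) = Q - a
C(v, g) = -g² (C(v, g) = g²*(-1) = -g²)
C(16, K(2, b))² = (-(2 - 1*9/2)²)² = (-(2 - 9/2)²)² = (-(-5/2)²)² = (-1*25/4)² = (-25/4)² = 625/16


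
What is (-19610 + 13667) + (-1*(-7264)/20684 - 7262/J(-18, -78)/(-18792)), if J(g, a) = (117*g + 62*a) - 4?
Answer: -2005544924477093/337483329336 ≈ -5942.6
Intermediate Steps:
J(g, a) = -4 + 62*a + 117*g (J(g, a) = (62*a + 117*g) - 4 = -4 + 62*a + 117*g)
(-19610 + 13667) + (-1*(-7264)/20684 - 7262/J(-18, -78)/(-18792)) = (-19610 + 13667) + (-1*(-7264)/20684 - 7262/(-4 + 62*(-78) + 117*(-18))/(-18792)) = -5943 + (7264*(1/20684) - 7262/(-4 - 4836 - 2106)*(-1/18792)) = -5943 + (1816/5171 - 7262/(-6946)*(-1/18792)) = -5943 + (1816/5171 - 7262*(-1/6946)*(-1/18792)) = -5943 + (1816/5171 + (3631/3473)*(-1/18792)) = -5943 + (1816/5171 - 3631/65264616) = -5943 + 118501766755/337483329336 = -2005544924477093/337483329336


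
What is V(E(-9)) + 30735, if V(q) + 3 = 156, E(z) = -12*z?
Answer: 30888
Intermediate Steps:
V(q) = 153 (V(q) = -3 + 156 = 153)
V(E(-9)) + 30735 = 153 + 30735 = 30888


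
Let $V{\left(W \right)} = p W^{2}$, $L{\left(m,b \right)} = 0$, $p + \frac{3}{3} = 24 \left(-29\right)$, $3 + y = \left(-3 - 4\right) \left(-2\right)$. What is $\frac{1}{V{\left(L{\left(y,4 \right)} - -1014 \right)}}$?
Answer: $- \frac{1}{716652612} \approx -1.3954 \cdot 10^{-9}$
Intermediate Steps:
$y = 11$ ($y = -3 + \left(-3 - 4\right) \left(-2\right) = -3 - -14 = -3 + 14 = 11$)
$p = -697$ ($p = -1 + 24 \left(-29\right) = -1 - 696 = -697$)
$V{\left(W \right)} = - 697 W^{2}$
$\frac{1}{V{\left(L{\left(y,4 \right)} - -1014 \right)}} = \frac{1}{\left(-697\right) \left(0 - -1014\right)^{2}} = \frac{1}{\left(-697\right) \left(0 + 1014\right)^{2}} = \frac{1}{\left(-697\right) 1014^{2}} = \frac{1}{\left(-697\right) 1028196} = \frac{1}{-716652612} = - \frac{1}{716652612}$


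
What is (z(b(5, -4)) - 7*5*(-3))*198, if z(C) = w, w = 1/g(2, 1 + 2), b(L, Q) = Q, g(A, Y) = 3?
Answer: 20856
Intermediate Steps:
w = ⅓ (w = 1/3 = ⅓ ≈ 0.33333)
z(C) = ⅓
(z(b(5, -4)) - 7*5*(-3))*198 = (⅓ - 7*5*(-3))*198 = (⅓ - 35*(-3))*198 = (⅓ + 105)*198 = (316/3)*198 = 20856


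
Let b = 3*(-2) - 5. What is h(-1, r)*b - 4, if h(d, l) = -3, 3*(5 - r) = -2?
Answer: 29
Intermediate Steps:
r = 17/3 (r = 5 - ⅓*(-2) = 5 + ⅔ = 17/3 ≈ 5.6667)
b = -11 (b = -6 - 5 = -11)
h(-1, r)*b - 4 = -3*(-11) - 4 = 33 - 4 = 29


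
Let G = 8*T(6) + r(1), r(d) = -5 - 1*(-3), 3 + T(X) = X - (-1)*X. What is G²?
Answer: 4900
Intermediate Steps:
T(X) = -3 + 2*X (T(X) = -3 + (X - (-1)*X) = -3 + (X + X) = -3 + 2*X)
r(d) = -2 (r(d) = -5 + 3 = -2)
G = 70 (G = 8*(-3 + 2*6) - 2 = 8*(-3 + 12) - 2 = 8*9 - 2 = 72 - 2 = 70)
G² = 70² = 4900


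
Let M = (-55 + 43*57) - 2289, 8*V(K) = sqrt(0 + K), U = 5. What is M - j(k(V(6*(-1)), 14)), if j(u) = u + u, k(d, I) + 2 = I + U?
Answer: 73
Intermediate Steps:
V(K) = sqrt(K)/8 (V(K) = sqrt(0 + K)/8 = sqrt(K)/8)
k(d, I) = 3 + I (k(d, I) = -2 + (I + 5) = -2 + (5 + I) = 3 + I)
j(u) = 2*u
M = 107 (M = (-55 + 2451) - 2289 = 2396 - 2289 = 107)
M - j(k(V(6*(-1)), 14)) = 107 - 2*(3 + 14) = 107 - 2*17 = 107 - 1*34 = 107 - 34 = 73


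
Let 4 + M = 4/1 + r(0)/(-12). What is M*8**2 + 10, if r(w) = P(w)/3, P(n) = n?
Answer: 10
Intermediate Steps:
r(w) = w/3
M = 0 (M = -4 + (4/1 + ((1/3)*0)/(-12)) = -4 + (4*1 + 0*(-1/12)) = -4 + (4 + 0) = -4 + 4 = 0)
M*8**2 + 10 = 0*8**2 + 10 = 0*64 + 10 = 0 + 10 = 10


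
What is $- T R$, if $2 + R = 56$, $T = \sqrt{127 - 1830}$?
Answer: $- 54 i \sqrt{1703} \approx - 2228.4 i$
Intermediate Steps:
$T = i \sqrt{1703}$ ($T = \sqrt{-1703} = i \sqrt{1703} \approx 41.267 i$)
$R = 54$ ($R = -2 + 56 = 54$)
$- T R = - i \sqrt{1703} \cdot 54 = - 54 i \sqrt{1703}$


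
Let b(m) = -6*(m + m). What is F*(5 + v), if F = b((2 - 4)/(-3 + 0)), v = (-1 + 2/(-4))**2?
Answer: -58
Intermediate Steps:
v = 9/4 (v = (-1 + 2*(-1/4))**2 = (-1 - 1/2)**2 = (-3/2)**2 = 9/4 ≈ 2.2500)
b(m) = -12*m
F = -8 (F = -12*(2 - 4)/(-3 + 0) = -(-24)/(-3) = -(-24)*(-1)/3 = -12*2/3 = -8)
F*(5 + v) = -8*(5 + 9/4) = -8*29/4 = -58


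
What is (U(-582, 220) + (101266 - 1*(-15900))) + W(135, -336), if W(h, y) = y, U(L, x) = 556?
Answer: 117386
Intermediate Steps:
(U(-582, 220) + (101266 - 1*(-15900))) + W(135, -336) = (556 + (101266 - 1*(-15900))) - 336 = (556 + (101266 + 15900)) - 336 = (556 + 117166) - 336 = 117722 - 336 = 117386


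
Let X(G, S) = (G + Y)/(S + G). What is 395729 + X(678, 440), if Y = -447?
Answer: 442425253/1118 ≈ 3.9573e+5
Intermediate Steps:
X(G, S) = (-447 + G)/(G + S) (X(G, S) = (G - 447)/(S + G) = (-447 + G)/(G + S))
395729 + X(678, 440) = 395729 + (-447 + 678)/(678 + 440) = 395729 + 231/1118 = 442425253/1118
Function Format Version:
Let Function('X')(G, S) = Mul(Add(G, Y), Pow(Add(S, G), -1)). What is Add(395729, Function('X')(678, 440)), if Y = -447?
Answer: Rational(442425253, 1118) ≈ 3.9573e+5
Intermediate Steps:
Function('X')(G, S) = Mul(Pow(Add(G, S), -1), Add(-447, G)) (Function('X')(G, S) = Mul(Add(G, -447), Pow(Add(S, G), -1)) = Mul(Add(-447, G), Pow(Add(G, S), -1)) = Mul(Pow(Add(G, S), -1), Add(-447, G)))
Add(395729, Function('X')(678, 440)) = Add(395729, Mul(Pow(Add(678, 440), -1), Add(-447, 678))) = Add(395729, Mul(Pow(1118, -1), 231)) = Add(395729, Mul(Rational(1, 1118), 231)) = Add(395729, Rational(231, 1118)) = Rational(442425253, 1118)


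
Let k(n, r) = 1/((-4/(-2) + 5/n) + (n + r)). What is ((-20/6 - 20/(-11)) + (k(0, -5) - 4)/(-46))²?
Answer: 1175056/576081 ≈ 2.0397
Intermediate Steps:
k(n, r) = 1/(2 + n + r + 5/n) (k(n, r) = 1/((-4*(-½) + 5/n) + (n + r)) = 1/((2 + 5/n) + (n + r)) = 1/(2 + n + r + 5/n))
((-20/6 - 20/(-11)) + (k(0, -5) - 4)/(-46))² = ((-20/6 - 20/(-11)) + (0/(5 + 0² + 2*0 + 0*(-5)) - 4)/(-46))² = ((-20*⅙ - 20*(-1/11)) + (0/(5 + 0 + 0 + 0) - 4)*(-1/46))² = ((-10/3 + 20/11) + (0/5 - 4)*(-1/46))² = (-50/33 + (0*(⅕) - 4)*(-1/46))² = (-50/33 + (0 - 4)*(-1/46))² = (-50/33 - 4*(-1/46))² = (-50/33 + 2/23)² = (-1084/759)² = 1175056/576081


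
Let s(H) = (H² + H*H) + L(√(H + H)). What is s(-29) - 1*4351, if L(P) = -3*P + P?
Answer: -2669 - 2*I*√58 ≈ -2669.0 - 15.232*I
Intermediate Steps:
L(P) = -2*P
s(H) = 2*H² - 2*√2*√H (s(H) = (H² + H*H) - 2*√(H + H) = (H² + H²) - 2*√2*√H = 2*H² - 2*√2*√H)
s(-29) - 1*4351 = (2*(-29)² - 2*√2*√(-29)) - 1*4351 = (2*841 - 2*√2*I*√29) - 4351 = (1682 - 2*I*√58) - 4351 = -2669 - 2*I*√58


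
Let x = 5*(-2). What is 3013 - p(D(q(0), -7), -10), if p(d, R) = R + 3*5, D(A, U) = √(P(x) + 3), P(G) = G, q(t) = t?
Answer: 3008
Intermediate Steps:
x = -10
D(A, U) = I*√7 (D(A, U) = √(-10 + 3) = √(-7) = I*√7)
p(d, R) = 15 + R (p(d, R) = R + 15 = 15 + R)
3013 - p(D(q(0), -7), -10) = 3013 - (15 - 10) = 3013 - 1*5 = 3013 - 5 = 3008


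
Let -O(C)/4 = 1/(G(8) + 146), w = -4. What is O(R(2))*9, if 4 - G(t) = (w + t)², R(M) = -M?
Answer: -18/67 ≈ -0.26866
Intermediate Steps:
G(t) = 4 - (-4 + t)²
O(C) = -2/67 (O(C) = -4/((4 - (-4 + 8)²) + 146) = -4/((4 - 1*4²) + 146) = -4/((4 - 1*16) + 146) = -4/((4 - 16) + 146) = -4/(-12 + 146) = -4/134 = -4*1/134 = -2/67)
O(R(2))*9 = -2/67*9 = -18/67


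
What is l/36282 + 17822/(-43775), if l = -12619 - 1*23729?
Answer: -372958584/264707425 ≈ -1.4089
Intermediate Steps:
l = -36348 (l = -12619 - 23729 = -36348)
l/36282 + 17822/(-43775) = -36348/36282 + 17822/(-43775) = -36348*1/36282 + 17822*(-1/43775) = -6058/6047 - 17822/43775 = -372958584/264707425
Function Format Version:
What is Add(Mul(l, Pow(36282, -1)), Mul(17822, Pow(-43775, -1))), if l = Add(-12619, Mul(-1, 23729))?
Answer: Rational(-372958584, 264707425) ≈ -1.4089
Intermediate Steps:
l = -36348 (l = Add(-12619, -23729) = -36348)
Add(Mul(l, Pow(36282, -1)), Mul(17822, Pow(-43775, -1))) = Add(Mul(-36348, Pow(36282, -1)), Mul(17822, Pow(-43775, -1))) = Add(Mul(-36348, Rational(1, 36282)), Mul(17822, Rational(-1, 43775))) = Add(Rational(-6058, 6047), Rational(-17822, 43775)) = Rational(-372958584, 264707425)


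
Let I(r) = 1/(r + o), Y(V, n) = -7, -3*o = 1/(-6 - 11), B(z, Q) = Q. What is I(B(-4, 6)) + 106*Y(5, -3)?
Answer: -227743/307 ≈ -741.83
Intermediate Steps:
o = 1/51 (o = -1/(3*(-6 - 11)) = -⅓/(-17) = -⅓*(-1/17) = 1/51 ≈ 0.019608)
I(r) = 1/(1/51 + r) (I(r) = 1/(r + 1/51) = 1/(1/51 + r))
I(B(-4, 6)) + 106*Y(5, -3) = 51/(1 + 51*6) + 106*(-7) = 51/(1 + 306) - 742 = 51/307 - 742 = -227743/307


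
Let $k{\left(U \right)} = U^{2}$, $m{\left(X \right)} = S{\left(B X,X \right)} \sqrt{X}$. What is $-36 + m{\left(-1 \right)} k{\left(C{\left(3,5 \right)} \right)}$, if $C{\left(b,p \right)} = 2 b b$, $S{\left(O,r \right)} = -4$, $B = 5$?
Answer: $-36 - 1296 i \approx -36.0 - 1296.0 i$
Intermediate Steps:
$C{\left(b,p \right)} = 2 b^{2}$
$m{\left(X \right)} = - 4 \sqrt{X}$
$-36 + m{\left(-1 \right)} k{\left(C{\left(3,5 \right)} \right)} = -36 + - 4 \sqrt{-1} \left(2 \cdot 3^{2}\right)^{2} = -36 + - 4 i \left(2 \cdot 9\right)^{2} = -36 + - 4 i 18^{2} = -36 + - 4 i 324 = -36 - 1296 i$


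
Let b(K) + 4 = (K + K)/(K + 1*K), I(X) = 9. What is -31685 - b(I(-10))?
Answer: -31682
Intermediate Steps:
b(K) = -3 (b(K) = -4 + (K + K)/(K + 1*K) = -4 + (2*K)/(K + K) = -4 + (2*K)/((2*K)) = -4 + (2*K)*(1/(2*K)) = -4 + 1 = -3)
-31685 - b(I(-10)) = -31685 - 1*(-3) = -31685 + 3 = -31682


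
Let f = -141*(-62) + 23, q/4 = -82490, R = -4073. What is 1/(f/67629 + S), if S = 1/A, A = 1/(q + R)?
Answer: -67629/22590308992 ≈ -2.9937e-6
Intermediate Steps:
q = -329960 (q = 4*(-82490) = -329960)
A = -1/334033 (A = 1/(-329960 - 4073) = 1/(-334033) = -1/334033 ≈ -2.9937e-6)
f = 8765 (f = 8742 + 23 = 8765)
S = -334033 (S = 1/(-1/334033) = -334033)
1/(f/67629 + S) = 1/(8765/67629 - 334033) = 1/(-22590308992/67629) = -67629/22590308992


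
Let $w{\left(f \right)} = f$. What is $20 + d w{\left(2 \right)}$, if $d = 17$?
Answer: $54$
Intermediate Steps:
$20 + d w{\left(2 \right)} = 20 + 17 \cdot 2 = 20 + 34 = 54$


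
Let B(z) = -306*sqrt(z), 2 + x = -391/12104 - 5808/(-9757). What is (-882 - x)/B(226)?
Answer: 556114255*sqrt(226)/43675056864 ≈ 0.19142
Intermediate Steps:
x = -907553/631544 (x = -2 + (-391/12104 - 5808/(-9757)) = -2 + (-391*1/12104 - 5808*(-1/9757)) = -2 + (-23/712 + 528/887) = -2 + 355535/631544 = -907553/631544 ≈ -1.4370)
(-882 - x)/B(226) = (-882 - 1*(-907553/631544))/((-306*sqrt(226))) = (-882 + 907553/631544)*(-sqrt(226)/69156) = -(-556114255)*sqrt(226)/43675056864 = 556114255*sqrt(226)/43675056864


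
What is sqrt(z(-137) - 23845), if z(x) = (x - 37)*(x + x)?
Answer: sqrt(23831) ≈ 154.37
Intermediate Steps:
z(x) = 2*x*(-37 + x) (z(x) = (-37 + x)*(2*x) = 2*x*(-37 + x))
sqrt(z(-137) - 23845) = sqrt(2*(-137)*(-37 - 137) - 23845) = sqrt(2*(-137)*(-174) - 23845) = sqrt(47676 - 23845) = sqrt(23831)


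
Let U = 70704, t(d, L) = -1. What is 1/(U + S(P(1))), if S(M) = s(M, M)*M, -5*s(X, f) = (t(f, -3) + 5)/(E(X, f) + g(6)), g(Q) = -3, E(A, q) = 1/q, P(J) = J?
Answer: 5/353522 ≈ 1.4143e-5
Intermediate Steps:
s(X, f) = -4/(5*(-3 + 1/f)) (s(X, f) = -(-1 + 5)/(5*(1/f - 3)) = -4/(5*(-3 + 1/f)))
S(M) = 4*M**2/(5*(-1 + 3*M)) (S(M) = (4*M/(5*(-1 + 3*M)))*M = 4*M**2/(5*(-1 + 3*M)))
1/(U + S(P(1))) = 1/(70704 + (4/5)*1**2/(-1 + 3*1)) = 1/(70704 + (4/5)*1/(-1 + 3)) = 1/(70704 + (4/5)*1/2) = 1/(70704 + (4/5)*1*(1/2)) = 1/(70704 + 2/5) = 1/(353522/5) = 5/353522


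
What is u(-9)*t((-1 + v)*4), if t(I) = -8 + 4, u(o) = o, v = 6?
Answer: 36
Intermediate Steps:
t(I) = -4
u(-9)*t((-1 + v)*4) = -9*(-4) = 36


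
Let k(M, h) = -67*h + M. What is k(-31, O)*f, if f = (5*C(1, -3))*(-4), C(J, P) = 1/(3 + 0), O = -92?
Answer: -122660/3 ≈ -40887.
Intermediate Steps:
C(J, P) = ⅓ (C(J, P) = 1/3 = ⅓)
k(M, h) = M - 67*h
f = -20/3 (f = (5*(⅓))*(-4) = (5/3)*(-4) = -20/3 ≈ -6.6667)
k(-31, O)*f = (-31 - 67*(-92))*(-20/3) = (-31 + 6164)*(-20/3) = 6133*(-20/3) = -122660/3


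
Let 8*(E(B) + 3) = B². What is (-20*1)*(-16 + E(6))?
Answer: 290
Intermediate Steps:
E(B) = -3 + B²/8
(-20*1)*(-16 + E(6)) = (-20*1)*(-16 + (-3 + (⅛)*6²)) = -20*(-16 + (-3 + (⅛)*36)) = -20*(-16 + (-3 + 9/2)) = -20*(-16 + 3/2) = -20*(-29/2) = 290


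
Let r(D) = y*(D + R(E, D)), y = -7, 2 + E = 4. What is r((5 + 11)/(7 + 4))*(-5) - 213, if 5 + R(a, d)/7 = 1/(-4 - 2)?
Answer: -94243/66 ≈ -1427.9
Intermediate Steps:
E = 2 (E = -2 + 4 = 2)
R(a, d) = -217/6 (R(a, d) = -35 + 7/(-4 - 2) = -35 + 7/(-6) = -35 + 7*(-⅙) = -35 - 7/6 = -217/6)
r(D) = 1519/6 - 7*D (r(D) = -7*(D - 217/6) = -7*(-217/6 + D) = 1519/6 - 7*D)
r((5 + 11)/(7 + 4))*(-5) - 213 = (1519/6 - 7*(5 + 11)/(7 + 4))*(-5) - 213 = (1519/6 - 112/11)*(-5) - 213 = (16037/66)*(-5) - 213 = -80185/66 - 213 = -94243/66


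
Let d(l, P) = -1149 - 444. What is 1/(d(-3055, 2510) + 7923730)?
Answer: 1/7922137 ≈ 1.2623e-7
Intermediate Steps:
d(l, P) = -1593
1/(d(-3055, 2510) + 7923730) = 1/(-1593 + 7923730) = 1/7922137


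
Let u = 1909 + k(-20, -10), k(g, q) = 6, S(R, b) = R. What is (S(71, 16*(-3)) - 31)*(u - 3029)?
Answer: -44560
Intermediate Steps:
u = 1915 (u = 1909 + 6 = 1915)
(S(71, 16*(-3)) - 31)*(u - 3029) = (71 - 31)*(1915 - 3029) = 40*(-1114) = -44560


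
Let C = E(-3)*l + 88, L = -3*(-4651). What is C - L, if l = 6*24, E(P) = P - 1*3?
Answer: -14729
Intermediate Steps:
E(P) = -3 + P (E(P) = P - 3 = -3 + P)
L = 13953
l = 144
C = -776 (C = (-3 - 3)*144 + 88 = -6*144 + 88 = -864 + 88 = -776)
C - L = -776 - 1*13953 = -776 - 13953 = -14729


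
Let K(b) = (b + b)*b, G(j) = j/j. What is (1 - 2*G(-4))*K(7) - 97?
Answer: -195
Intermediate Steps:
G(j) = 1
K(b) = 2*b² (K(b) = (2*b)*b = 2*b²)
(1 - 2*G(-4))*K(7) - 97 = (1 - 2*1)*(2*7²) - 97 = (1 - 2)*(2*49) - 97 = -1*98 - 97 = -98 - 97 = -195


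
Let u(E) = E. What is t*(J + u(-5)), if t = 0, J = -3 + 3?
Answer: 0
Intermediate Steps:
J = 0
t*(J + u(-5)) = 0*(0 - 5) = 0*(-5) = 0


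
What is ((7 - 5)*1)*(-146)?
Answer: -292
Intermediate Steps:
((7 - 5)*1)*(-146) = (2*1)*(-146) = 2*(-146) = -292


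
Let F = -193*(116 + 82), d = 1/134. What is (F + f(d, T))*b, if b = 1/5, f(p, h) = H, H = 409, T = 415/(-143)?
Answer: -7561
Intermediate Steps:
T = -415/143 (T = 415*(-1/143) = -415/143 ≈ -2.9021)
d = 1/134 ≈ 0.0074627
f(p, h) = 409
F = -38214 (F = -193*198 = -38214)
b = ⅕ ≈ 0.20000
(F + f(d, T))*b = (-38214 + 409)*(⅕) = -37805*⅕ = -7561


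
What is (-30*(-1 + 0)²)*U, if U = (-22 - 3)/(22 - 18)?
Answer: 375/2 ≈ 187.50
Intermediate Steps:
U = -25/4 ≈ -6.2500
(-30*(-1 + 0)²)*U = -30*(-1 + 0)²*(-25/4) = -30*(-1)²*(-25/4) = -30*1*(-25/4) = -30*(-25/4) = 375/2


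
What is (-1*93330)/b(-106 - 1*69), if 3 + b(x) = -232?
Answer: 18666/47 ≈ 397.15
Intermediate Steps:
b(x) = -235 (b(x) = -3 - 232 = -235)
(-1*93330)/b(-106 - 1*69) = -1*93330/(-235) = -93330*(-1/235) = 18666/47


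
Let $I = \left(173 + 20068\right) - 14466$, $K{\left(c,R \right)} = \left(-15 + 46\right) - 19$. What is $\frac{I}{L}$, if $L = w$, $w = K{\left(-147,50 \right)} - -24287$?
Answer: $\frac{525}{2209} \approx 0.23766$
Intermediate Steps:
$K{\left(c,R \right)} = 12$ ($K{\left(c,R \right)} = 31 - 19 = 12$)
$I = 5775$ ($I = 20241 - 14466 = 5775$)
$w = 24299$ ($w = 12 - -24287 = 12 + 24287 = 24299$)
$L = 24299$
$\frac{I}{L} = \frac{5775}{24299} = 5775 \cdot \frac{1}{24299} = \frac{525}{2209}$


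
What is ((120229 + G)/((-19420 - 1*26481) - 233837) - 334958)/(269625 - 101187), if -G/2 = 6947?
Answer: -10411176371/5235389916 ≈ -1.9886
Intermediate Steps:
G = -13894 (G = -2*6947 = -13894)
((120229 + G)/((-19420 - 1*26481) - 233837) - 334958)/(269625 - 101187) = ((120229 - 13894)/((-19420 - 1*26481) - 233837) - 334958)/(269625 - 101187) = (106335/((-19420 - 26481) - 233837) - 334958)/168438 = (106335/(-45901 - 233837) - 334958)*(1/168438) = (106335/(-279738) - 334958)*(1/168438) = (106335*(-1/279738) - 334958)*(1/168438) = (-11815/31082 - 334958)*(1/168438) = -10411176371/31082*1/168438 = -10411176371/5235389916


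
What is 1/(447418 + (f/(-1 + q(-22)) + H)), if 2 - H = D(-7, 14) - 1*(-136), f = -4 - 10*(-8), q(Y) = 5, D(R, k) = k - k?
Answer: 1/447303 ≈ 2.2356e-6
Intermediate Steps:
D(R, k) = 0
f = 76 (f = -4 + 80 = 76)
H = -134 (H = 2 - (0 - 1*(-136)) = 2 - (0 + 136) = 2 - 1*136 = 2 - 136 = -134)
1/(447418 + (f/(-1 + q(-22)) + H)) = 1/(447418 + (76/(-1 + 5) - 134)) = 1/(447418 + (76/4 - 134)) = 1/(447418 + (76*(1/4) - 134)) = 1/(447418 + (19 - 134)) = 1/(447418 - 115) = 1/447303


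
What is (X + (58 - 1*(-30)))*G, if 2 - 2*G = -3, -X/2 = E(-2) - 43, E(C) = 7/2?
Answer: 835/2 ≈ 417.50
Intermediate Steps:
E(C) = 7/2 (E(C) = 7*(½) = 7/2)
X = 79 (X = -2*(7/2 - 43) = -2*(-79/2) = 79)
G = 5/2 (G = 1 - ½*(-3) = 1 + 3/2 = 5/2 ≈ 2.5000)
(X + (58 - 1*(-30)))*G = (79 + (58 - 1*(-30)))*(5/2) = (79 + (58 + 30))*(5/2) = (79 + 88)*(5/2) = 167*(5/2) = 835/2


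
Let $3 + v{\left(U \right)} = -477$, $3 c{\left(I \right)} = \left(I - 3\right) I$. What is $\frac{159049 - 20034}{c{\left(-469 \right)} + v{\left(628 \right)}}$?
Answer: $\frac{417045}{219928} \approx 1.8963$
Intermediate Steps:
$c{\left(I \right)} = \frac{I \left(-3 + I\right)}{3}$ ($c{\left(I \right)} = \frac{\left(I - 3\right) I}{3} = \frac{\left(-3 + I\right) I}{3} = \frac{I \left(-3 + I\right)}{3}$)
$v{\left(U \right)} = -480$ ($v{\left(U \right)} = -3 - 477 = -480$)
$\frac{159049 - 20034}{c{\left(-469 \right)} + v{\left(628 \right)}} = \frac{159049 - 20034}{\frac{1}{3} \left(-469\right) \left(-3 - 469\right) - 480} = \frac{159049 - 20034}{\frac{1}{3} \left(-469\right) \left(-472\right) - 480} = \frac{139015}{\frac{221368}{3} - 480} = \frac{139015}{\frac{219928}{3}} = 139015 \cdot \frac{3}{219928} = \frac{417045}{219928}$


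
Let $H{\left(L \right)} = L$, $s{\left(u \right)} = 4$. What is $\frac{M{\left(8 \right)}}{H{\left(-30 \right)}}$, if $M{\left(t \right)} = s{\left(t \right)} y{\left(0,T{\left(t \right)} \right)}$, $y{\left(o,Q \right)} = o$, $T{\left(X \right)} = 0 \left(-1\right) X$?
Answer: $0$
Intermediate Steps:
$T{\left(X \right)} = 0$ ($T{\left(X \right)} = 0 X = 0$)
$M{\left(t \right)} = 0$ ($M{\left(t \right)} = 4 \cdot 0 = 0$)
$\frac{M{\left(8 \right)}}{H{\left(-30 \right)}} = \frac{0}{-30} = 0 \left(- \frac{1}{30}\right) = 0$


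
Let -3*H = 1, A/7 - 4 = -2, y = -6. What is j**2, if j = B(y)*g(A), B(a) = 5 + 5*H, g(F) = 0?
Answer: 0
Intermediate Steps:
A = 14 (A = 28 + 7*(-2) = 28 - 14 = 14)
H = -1/3 (H = -1/3*1 = -1/3 ≈ -0.33333)
B(a) = 10/3 (B(a) = 5 + 5*(-1/3) = 5 - 5/3 = 10/3)
j = 0 (j = (10/3)*0 = 0)
j**2 = 0**2 = 0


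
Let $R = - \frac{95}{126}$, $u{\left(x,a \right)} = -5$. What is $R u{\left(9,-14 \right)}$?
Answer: $\frac{475}{126} \approx 3.7698$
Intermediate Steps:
$R = - \frac{95}{126}$ ($R = \left(-95\right) \frac{1}{126} = - \frac{95}{126} \approx -0.75397$)
$R u{\left(9,-14 \right)} = \left(- \frac{95}{126}\right) \left(-5\right) = \frac{475}{126}$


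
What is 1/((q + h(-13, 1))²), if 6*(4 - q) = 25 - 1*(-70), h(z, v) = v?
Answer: 36/4225 ≈ 0.0085207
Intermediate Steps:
q = -71/6 (q = 4 - (25 - 1*(-70))/6 = 4 - (25 + 70)/6 = 4 - ⅙*95 = 4 - 95/6 = -71/6 ≈ -11.833)
1/((q + h(-13, 1))²) = 1/((-71/6 + 1)²) = 1/((-65/6)²) = 1/(4225/36) = 36/4225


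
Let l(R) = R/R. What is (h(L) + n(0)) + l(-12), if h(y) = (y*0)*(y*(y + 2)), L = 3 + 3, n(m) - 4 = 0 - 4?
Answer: 1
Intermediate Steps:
l(R) = 1
n(m) = 0 (n(m) = 4 + (0 - 4) = 4 - 4 = 0)
L = 6
h(y) = 0 (h(y) = 0*(y*(2 + y)) = 0)
(h(L) + n(0)) + l(-12) = (0 + 0) + 1 = 0 + 1 = 1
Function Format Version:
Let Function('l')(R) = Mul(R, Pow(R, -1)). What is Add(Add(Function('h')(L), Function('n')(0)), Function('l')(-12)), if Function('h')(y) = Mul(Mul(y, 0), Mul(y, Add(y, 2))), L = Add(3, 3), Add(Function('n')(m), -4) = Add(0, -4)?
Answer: 1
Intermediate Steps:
Function('l')(R) = 1
Function('n')(m) = 0 (Function('n')(m) = Add(4, Add(0, -4)) = Add(4, -4) = 0)
L = 6
Function('h')(y) = 0 (Function('h')(y) = Mul(0, Mul(y, Add(2, y))) = 0)
Add(Add(Function('h')(L), Function('n')(0)), Function('l')(-12)) = Add(Add(0, 0), 1) = Add(0, 1) = 1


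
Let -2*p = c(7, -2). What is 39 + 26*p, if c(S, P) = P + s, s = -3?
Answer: 104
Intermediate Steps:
c(S, P) = -3 + P (c(S, P) = P - 3 = -3 + P)
p = 5/2 (p = -(-3 - 2)/2 = -½*(-5) = 5/2 ≈ 2.5000)
39 + 26*p = 39 + 26*(5/2) = 39 + 65 = 104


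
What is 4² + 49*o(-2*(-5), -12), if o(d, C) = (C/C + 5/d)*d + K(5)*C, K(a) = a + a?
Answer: -5129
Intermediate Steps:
K(a) = 2*a
o(d, C) = 10*C + d*(1 + 5/d) (o(d, C) = (C/C + 5/d)*d + (2*5)*C = (1 + 5/d)*d + 10*C = d*(1 + 5/d) + 10*C = 10*C + d*(1 + 5/d))
4² + 49*o(-2*(-5), -12) = 4² + 49*(5 - 2*(-5) + 10*(-12)) = 16 + 49*(5 + 10 - 120) = 16 + 49*(-105) = 16 - 5145 = -5129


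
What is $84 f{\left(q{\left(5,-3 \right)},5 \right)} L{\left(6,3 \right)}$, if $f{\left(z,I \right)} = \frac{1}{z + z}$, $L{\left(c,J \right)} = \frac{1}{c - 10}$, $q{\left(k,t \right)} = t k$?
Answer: $\frac{7}{10} \approx 0.7$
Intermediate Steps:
$q{\left(k,t \right)} = k t$
$L{\left(c,J \right)} = \frac{1}{-10 + c}$
$f{\left(z,I \right)} = \frac{1}{2 z}$
$84 f{\left(q{\left(5,-3 \right)},5 \right)} L{\left(6,3 \right)} = \frac{84 \frac{1}{2 \cdot 5 \left(-3\right)}}{-10 + 6} = \frac{84 \frac{1}{2 \left(-15\right)}}{-4} = 84 \cdot \frac{1}{2} \left(- \frac{1}{15}\right) \left(- \frac{1}{4}\right) = 84 \left(- \frac{1}{30}\right) \left(- \frac{1}{4}\right) = \left(- \frac{14}{5}\right) \left(- \frac{1}{4}\right) = \frac{7}{10}$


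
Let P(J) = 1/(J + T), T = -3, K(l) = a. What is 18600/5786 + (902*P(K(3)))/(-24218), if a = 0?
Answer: 339145843/105094011 ≈ 3.2271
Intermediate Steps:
K(l) = 0
P(J) = 1/(-3 + J) (P(J) = 1/(J - 3) = 1/(-3 + J))
18600/5786 + (902*P(K(3)))/(-24218) = 18600/5786 + (902/(-3 + 0))/(-24218) = 18600*(1/5786) + (902/(-3))*(-1/24218) = 9300/2893 + (902*(-⅓))*(-1/24218) = 9300/2893 - 902/3*(-1/24218) = 9300/2893 + 451/36327 = 339145843/105094011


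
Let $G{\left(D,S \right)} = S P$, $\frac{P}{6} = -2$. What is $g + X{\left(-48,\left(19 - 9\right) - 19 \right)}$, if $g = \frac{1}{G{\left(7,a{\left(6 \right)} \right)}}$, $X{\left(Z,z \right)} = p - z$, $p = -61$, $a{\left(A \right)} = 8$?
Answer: $- \frac{4993}{96} \approx -52.01$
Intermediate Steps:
$P = -12$ ($P = 6 \left(-2\right) = -12$)
$G{\left(D,S \right)} = - 12 S$ ($G{\left(D,S \right)} = S \left(-12\right) = - 12 S$)
$X{\left(Z,z \right)} = -61 - z$
$g = - \frac{1}{96}$ ($g = \frac{1}{\left(-12\right) 8} = \frac{1}{-96} = - \frac{1}{96} \approx -0.010417$)
$g + X{\left(-48,\left(19 - 9\right) - 19 \right)} = - \frac{1}{96} - 52 = - \frac{4993}{96}$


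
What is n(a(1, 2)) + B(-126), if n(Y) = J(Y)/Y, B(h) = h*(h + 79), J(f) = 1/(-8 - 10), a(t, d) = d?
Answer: 213191/36 ≈ 5922.0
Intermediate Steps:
J(f) = -1/18 (J(f) = 1/(-18) = -1/18)
B(h) = h*(79 + h)
n(Y) = -1/(18*Y)
n(a(1, 2)) + B(-126) = -1/18/2 - 126*(79 - 126) = -1/18*½ - 126*(-47) = -1/36 + 5922 = 213191/36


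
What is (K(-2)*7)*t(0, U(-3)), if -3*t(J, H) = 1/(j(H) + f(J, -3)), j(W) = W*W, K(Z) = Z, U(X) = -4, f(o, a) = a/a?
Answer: 14/51 ≈ 0.27451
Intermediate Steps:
f(o, a) = 1
j(W) = W**2
t(J, H) = -1/(3*(1 + H**2)) (t(J, H) = -1/(3*(H**2 + 1)) = -1/(3*(1 + H**2)))
(K(-2)*7)*t(0, U(-3)) = (-2*7)*(-1/(3 + 3*(-4)**2)) = -(-14)/(3 + 3*16) = -(-14)/(3 + 48) = -(-14)/51 = -14*(-1/51) = 14/51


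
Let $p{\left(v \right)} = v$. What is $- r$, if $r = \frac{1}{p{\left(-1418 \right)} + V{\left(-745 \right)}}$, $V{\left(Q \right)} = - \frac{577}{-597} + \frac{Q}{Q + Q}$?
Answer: $\frac{1194}{1691341} \approx 0.00070595$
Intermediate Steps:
$V{\left(Q \right)} = \frac{1751}{1194}$ ($V{\left(Q \right)} = \left(-577\right) \left(- \frac{1}{597}\right) + \frac{Q}{2 Q} = \frac{577}{597} + Q \frac{1}{2 Q} = \frac{577}{597} + \frac{1}{2} = \frac{1751}{1194}$)
$r = - \frac{1194}{1691341}$ ($r = \frac{1}{-1418 + \frac{1751}{1194}} = \frac{1}{- \frac{1691341}{1194}} = - \frac{1194}{1691341} \approx -0.00070595$)
$- r = \left(-1\right) \left(- \frac{1194}{1691341}\right) = \frac{1194}{1691341}$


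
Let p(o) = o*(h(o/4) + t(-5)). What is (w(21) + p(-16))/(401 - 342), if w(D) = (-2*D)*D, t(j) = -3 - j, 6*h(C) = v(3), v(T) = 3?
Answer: -922/59 ≈ -15.627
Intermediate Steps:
h(C) = ½ (h(C) = (⅙)*3 = ½)
w(D) = -2*D²
p(o) = 5*o/2 (p(o) = o*(½ + (-3 - 1*(-5))) = o*(½ + (-3 + 5)) = o*(½ + 2) = o*(5/2) = 5*o/2)
(w(21) + p(-16))/(401 - 342) = (-2*21² + (5/2)*(-16))/(401 - 342) = (-2*441 - 40)/59 = (-882 - 40)*(1/59) = -922*1/59 = -922/59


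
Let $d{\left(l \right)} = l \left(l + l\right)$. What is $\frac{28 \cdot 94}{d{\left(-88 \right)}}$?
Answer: $\frac{329}{1936} \approx 0.16994$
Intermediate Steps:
$d{\left(l \right)} = 2 l^{2}$ ($d{\left(l \right)} = l 2 l = 2 l^{2}$)
$\frac{28 \cdot 94}{d{\left(-88 \right)}} = \frac{28 \cdot 94}{2 \left(-88\right)^{2}} = \frac{2632}{2 \cdot 7744} = \frac{2632}{15488} = 2632 \cdot \frac{1}{15488} = \frac{329}{1936}$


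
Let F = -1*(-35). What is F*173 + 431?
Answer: 6486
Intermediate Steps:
F = 35
F*173 + 431 = 35*173 + 431 = 6055 + 431 = 6486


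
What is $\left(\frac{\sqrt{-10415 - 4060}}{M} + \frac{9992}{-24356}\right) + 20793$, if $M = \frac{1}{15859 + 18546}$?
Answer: $\frac{126606079}{6089} + 172025 i \sqrt{579} \approx 20793.0 + 4.1393 \cdot 10^{6} i$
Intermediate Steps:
$M = \frac{1}{34405} \approx 2.9066 \cdot 10^{-5}$
$\left(\frac{\sqrt{-10415 - 4060}}{M} + \frac{9992}{-24356}\right) + 20793 = \left(\sqrt{-10415 - 4060} \frac{1}{\frac{1}{34405}} + \frac{9992}{-24356}\right) + 20793 = \left(\sqrt{-14475} \cdot 34405 + 9992 \left(- \frac{1}{24356}\right)\right) + 20793 = \left(5 i \sqrt{579} \cdot 34405 - \frac{2498}{6089}\right) + 20793 = \left(172025 i \sqrt{579} - \frac{2498}{6089}\right) + 20793 = \left(- \frac{2498}{6089} + 172025 i \sqrt{579}\right) + 20793 = \frac{126606079}{6089} + 172025 i \sqrt{579}$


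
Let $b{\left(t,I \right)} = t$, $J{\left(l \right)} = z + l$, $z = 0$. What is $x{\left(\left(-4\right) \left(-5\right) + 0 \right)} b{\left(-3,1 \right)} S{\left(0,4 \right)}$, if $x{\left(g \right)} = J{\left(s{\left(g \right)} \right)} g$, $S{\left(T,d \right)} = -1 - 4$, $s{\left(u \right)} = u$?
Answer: $6000$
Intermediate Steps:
$J{\left(l \right)} = l$ ($J{\left(l \right)} = 0 + l = l$)
$S{\left(T,d \right)} = -5$
$x{\left(g \right)} = g^{2}$ ($x{\left(g \right)} = g g = g^{2}$)
$x{\left(\left(-4\right) \left(-5\right) + 0 \right)} b{\left(-3,1 \right)} S{\left(0,4 \right)} = \left(\left(-4\right) \left(-5\right) + 0\right)^{2} \left(-3\right) \left(-5\right) = \left(20 + 0\right)^{2} \left(-3\right) \left(-5\right) = 20^{2} \left(-3\right) \left(-5\right) = 400 \left(-3\right) \left(-5\right) = \left(-1200\right) \left(-5\right) = 6000$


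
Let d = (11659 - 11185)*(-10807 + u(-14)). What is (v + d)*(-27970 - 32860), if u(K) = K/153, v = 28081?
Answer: 15804759294170/51 ≈ 3.0990e+11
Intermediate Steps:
u(K) = K/153 (u(K) = K*(1/153) = K/153)
d = -261250630/51 (d = (11659 - 11185)*(-10807 + (1/153)*(-14)) = 474*(-10807 - 14/153) = 474*(-1653485/153) = -261250630/51 ≈ -5.1226e+6)
(v + d)*(-27970 - 32860) = (28081 - 261250630/51)*(-27970 - 32860) = -259818499/51*(-60830) = 15804759294170/51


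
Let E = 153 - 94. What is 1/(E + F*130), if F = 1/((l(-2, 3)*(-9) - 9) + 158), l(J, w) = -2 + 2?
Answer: 149/8921 ≈ 0.016702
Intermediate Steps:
l(J, w) = 0
E = 59
F = 1/149 (F = 1/((0*(-9) - 9) + 158) = 1/((0 - 9) + 158) = 1/(-9 + 158) = 1/149 ≈ 0.0067114)
1/(E + F*130) = 1/(59 + (1/149)*130) = 1/(59 + 130/149) = 1/(8921/149) = 149/8921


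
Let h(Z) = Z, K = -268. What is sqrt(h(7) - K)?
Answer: 5*sqrt(11) ≈ 16.583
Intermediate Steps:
sqrt(h(7) - K) = sqrt(7 - 1*(-268)) = sqrt(7 + 268) = sqrt(275) = 5*sqrt(11)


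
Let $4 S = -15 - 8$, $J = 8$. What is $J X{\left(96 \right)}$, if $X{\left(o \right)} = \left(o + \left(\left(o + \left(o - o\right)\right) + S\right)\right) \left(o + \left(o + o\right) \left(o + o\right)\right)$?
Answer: $55070400$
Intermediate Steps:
$S = - \frac{23}{4}$ ($S = \frac{-15 - 8}{4} = \frac{1}{4} \left(-23\right) = - \frac{23}{4} \approx -5.75$)
$X{\left(o \right)} = \left(- \frac{23}{4} + 2 o\right) \left(o + 4 o^{2}\right)$ ($X{\left(o \right)} = \left(o + \left(\left(o + \left(o - o\right)\right) - \frac{23}{4}\right)\right) \left(o + \left(o + o\right) \left(o + o\right)\right) = \left(o + \left(\left(o + 0\right) - \frac{23}{4}\right)\right) \left(o + 2 o 2 o\right) = \left(o + \left(o - \frac{23}{4}\right)\right) \left(o + 4 o^{2}\right) = \left(o + \left(- \frac{23}{4} + o\right)\right) \left(o + 4 o^{2}\right) = \left(- \frac{23}{4} + 2 o\right) \left(o + 4 o^{2}\right)$)
$J X{\left(96 \right)} = 8 \cdot \frac{1}{4} \cdot 96 \left(-23 - 8064 + 32 \cdot 96^{2}\right) = 8 \cdot \frac{1}{4} \cdot 96 \left(-23 - 8064 + 32 \cdot 9216\right) = 8 \cdot \frac{1}{4} \cdot 96 \left(-23 - 8064 + 294912\right) = 8 \cdot \frac{1}{4} \cdot 96 \cdot 286825 = 8 \cdot 6883800 = 55070400$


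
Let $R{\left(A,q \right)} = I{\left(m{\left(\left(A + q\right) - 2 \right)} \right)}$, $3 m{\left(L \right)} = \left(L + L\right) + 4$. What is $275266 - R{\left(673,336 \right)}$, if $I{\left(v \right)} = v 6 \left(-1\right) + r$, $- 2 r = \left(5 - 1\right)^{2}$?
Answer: $279310$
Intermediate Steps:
$r = -8$ ($r = - \frac{\left(5 - 1\right)^{2}}{2} = - \frac{4^{2}}{2} = \left(- \frac{1}{2}\right) 16 = -8$)
$m{\left(L \right)} = \frac{4}{3} + \frac{2 L}{3}$ ($m{\left(L \right)} = \frac{\left(L + L\right) + 4}{3} = \frac{2 L + 4}{3} = \frac{4 + 2 L}{3} = \frac{4}{3} + \frac{2 L}{3}$)
$I{\left(v \right)} = -8 - 6 v$ ($I{\left(v \right)} = v 6 \left(-1\right) - 8 = 6 v \left(-1\right) - 8 = - 6 v - 8 = -8 - 6 v$)
$R{\left(A,q \right)} = -8 - 4 A - 4 q$ ($R{\left(A,q \right)} = -8 - 6 \left(\frac{4}{3} + \frac{2 \left(\left(A + q\right) - 2\right)}{3}\right) = -8 - 6 \left(\frac{4}{3} + \frac{2 \left(-2 + A + q\right)}{3}\right) = -8 - 6 \left(\frac{4}{3} + \left(- \frac{4}{3} + \frac{2 A}{3} + \frac{2 q}{3}\right)\right) = -8 - 6 \left(\frac{2 A}{3} + \frac{2 q}{3}\right) = -8 - \left(4 A + 4 q\right) = -8 - 4 A - 4 q$)
$275266 - R{\left(673,336 \right)} = 275266 - \left(-8 - 2692 - 1344\right) = 275266 - -4044 = 275266 + 4044 = 279310$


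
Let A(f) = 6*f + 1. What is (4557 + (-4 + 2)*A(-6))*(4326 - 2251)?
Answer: 9601025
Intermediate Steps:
A(f) = 1 + 6*f
(4557 + (-4 + 2)*A(-6))*(4326 - 2251) = (4557 + (-4 + 2)*(1 + 6*(-6)))*(4326 - 2251) = (4557 - 2*(1 - 36))*2075 = (4557 - 2*(-35))*2075 = (4557 + 70)*2075 = 4627*2075 = 9601025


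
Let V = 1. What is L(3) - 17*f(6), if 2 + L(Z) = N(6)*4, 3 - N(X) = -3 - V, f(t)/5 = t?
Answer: -484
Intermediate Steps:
f(t) = 5*t
N(X) = 7 (N(X) = 3 - (-3 - 1*1) = 3 - (-3 - 1) = 3 - 1*(-4) = 3 + 4 = 7)
L(Z) = 26 (L(Z) = -2 + 7*4 = -2 + 28 = 26)
L(3) - 17*f(6) = 26 - 85*6 = 26 - 17*30 = 26 - 510 = -484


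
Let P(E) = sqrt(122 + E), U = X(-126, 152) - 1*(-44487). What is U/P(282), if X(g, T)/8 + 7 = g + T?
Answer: 44639*sqrt(101)/202 ≈ 2220.9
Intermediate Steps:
X(g, T) = -56 + 8*T + 8*g (X(g, T) = -56 + 8*(g + T) = -56 + 8*(T + g) = -56 + (8*T + 8*g) = -56 + 8*T + 8*g)
U = 44639 (U = (-56 + 8*152 + 8*(-126)) - 1*(-44487) = (-56 + 1216 - 1008) + 44487 = 152 + 44487 = 44639)
U/P(282) = 44639/(sqrt(122 + 282)) = 44639/(sqrt(404)) = 44639/((2*sqrt(101))) = 44639*(sqrt(101)/202) = 44639*sqrt(101)/202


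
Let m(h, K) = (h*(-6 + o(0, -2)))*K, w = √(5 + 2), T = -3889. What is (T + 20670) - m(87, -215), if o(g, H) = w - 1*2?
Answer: -132859 + 18705*√7 ≈ -83370.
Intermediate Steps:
w = √7 ≈ 2.6458
o(g, H) = -2 + √7 (o(g, H) = √7 - 1*2 = √7 - 2 = -2 + √7)
m(h, K) = K*h*(-8 + √7) (m(h, K) = (h*(-6 + (-2 + √7)))*K = (h*(-8 + √7))*K = K*h*(-8 + √7))
(T + 20670) - m(87, -215) = (-3889 + 20670) - (-215)*87*(-8 + √7) = 16781 - (149640 - 18705*√7) = 16781 + (-149640 + 18705*√7) = -132859 + 18705*√7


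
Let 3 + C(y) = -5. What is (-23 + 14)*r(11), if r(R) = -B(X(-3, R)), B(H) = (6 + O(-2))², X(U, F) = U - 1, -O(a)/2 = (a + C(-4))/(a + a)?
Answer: 9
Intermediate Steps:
C(y) = -8 (C(y) = -3 - 5 = -8)
O(a) = -(-8 + a)/a (O(a) = -2*(a - 8)/(a + a) = -2*(-8 + a)/(2*a) = -2*(-8 + a)*1/(2*a) = -(-8 + a)/a)
X(U, F) = -1 + U
B(H) = 1 (B(H) = (6 + (8 - 1*(-2))/(-2))² = (6 - (8 + 2)/2)² = (6 - ½*10)² = (6 - 5)² = 1² = 1)
r(R) = -1 (r(R) = -1*1 = -1)
(-23 + 14)*r(11) = (-23 + 14)*(-1) = -9*(-1) = 9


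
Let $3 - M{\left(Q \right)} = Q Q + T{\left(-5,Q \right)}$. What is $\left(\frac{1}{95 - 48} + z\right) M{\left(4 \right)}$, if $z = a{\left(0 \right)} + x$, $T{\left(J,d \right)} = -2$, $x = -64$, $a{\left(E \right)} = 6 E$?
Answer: $\frac{33077}{47} \approx 703.77$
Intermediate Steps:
$M{\left(Q \right)} = 5 - Q^{2}$ ($M{\left(Q \right)} = 3 - \left(Q Q - 2\right) = 3 - \left(Q^{2} - 2\right) = 3 - \left(-2 + Q^{2}\right) = 5 - Q^{2}$)
$z = -64$ ($z = 6 \cdot 0 - 64 = 0 - 64 = -64$)
$\left(\frac{1}{95 - 48} + z\right) M{\left(4 \right)} = \left(\frac{1}{95 - 48} - 64\right) \left(5 - 4^{2}\right) = \left(\frac{1}{47} - 64\right) \left(5 - 16\right) = \left(- \frac{3007}{47}\right) \left(-11\right) = \frac{33077}{47}$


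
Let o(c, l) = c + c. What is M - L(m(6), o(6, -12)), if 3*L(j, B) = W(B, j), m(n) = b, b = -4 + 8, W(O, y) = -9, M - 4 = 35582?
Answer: 35589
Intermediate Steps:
M = 35586 (M = 4 + 35582 = 35586)
o(c, l) = 2*c
b = 4
m(n) = 4
L(j, B) = -3 (L(j, B) = (1/3)*(-9) = -3)
M - L(m(6), o(6, -12)) = 35586 - 1*(-3) = 35586 + 3 = 35589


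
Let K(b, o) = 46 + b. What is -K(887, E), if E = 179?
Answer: -933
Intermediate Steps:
-K(887, E) = -(46 + 887) = -1*933 = -933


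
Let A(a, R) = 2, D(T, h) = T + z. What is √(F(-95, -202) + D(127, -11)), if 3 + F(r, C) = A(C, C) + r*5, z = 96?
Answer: I*√253 ≈ 15.906*I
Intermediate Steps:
D(T, h) = 96 + T (D(T, h) = T + 96 = 96 + T)
F(r, C) = -1 + 5*r (F(r, C) = -3 + (2 + r*5) = -3 + (2 + 5*r) = -1 + 5*r)
√(F(-95, -202) + D(127, -11)) = √((-1 + 5*(-95)) + (96 + 127)) = √((-1 - 475) + 223) = √(-476 + 223) = √(-253) = I*√253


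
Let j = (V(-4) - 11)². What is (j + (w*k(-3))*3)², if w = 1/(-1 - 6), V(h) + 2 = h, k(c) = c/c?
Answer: 4080400/49 ≈ 83274.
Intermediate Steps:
k(c) = 1
V(h) = -2 + h
w = -⅐ (w = 1/(-7) = -⅐ ≈ -0.14286)
j = 289 (j = ((-2 - 4) - 11)² = (-6 - 11)² = (-17)² = 289)
(j + (w*k(-3))*3)² = (289 - ⅐*1*3)² = (289 - ⅐*3)² = (289 - 3/7)² = (2020/7)² = 4080400/49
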